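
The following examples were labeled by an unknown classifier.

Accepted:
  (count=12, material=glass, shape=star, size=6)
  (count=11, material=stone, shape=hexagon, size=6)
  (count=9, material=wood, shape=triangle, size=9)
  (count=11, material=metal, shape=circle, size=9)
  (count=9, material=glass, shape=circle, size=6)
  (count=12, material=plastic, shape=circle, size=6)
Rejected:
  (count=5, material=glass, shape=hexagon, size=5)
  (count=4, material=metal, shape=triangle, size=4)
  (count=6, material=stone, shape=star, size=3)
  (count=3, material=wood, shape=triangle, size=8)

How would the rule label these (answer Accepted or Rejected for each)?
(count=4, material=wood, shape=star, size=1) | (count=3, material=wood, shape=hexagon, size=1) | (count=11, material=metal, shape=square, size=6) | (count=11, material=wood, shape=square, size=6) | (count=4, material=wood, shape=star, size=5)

Rejected, Rejected, Accepted, Accepted, Rejected

The common property of the 'Accepted' items is: count ≥ 9. No 'Rejected' item has it.
(count=4, material=wood, shape=star, size=1) → count = 4 → Rejected.
(count=3, material=wood, shape=hexagon, size=1) → count = 3 → Rejected.
(count=11, material=metal, shape=square, size=6) → count = 11 → Accepted.
(count=11, material=wood, shape=square, size=6) → count = 11 → Accepted.
(count=4, material=wood, shape=star, size=5) → count = 4 → Rejected.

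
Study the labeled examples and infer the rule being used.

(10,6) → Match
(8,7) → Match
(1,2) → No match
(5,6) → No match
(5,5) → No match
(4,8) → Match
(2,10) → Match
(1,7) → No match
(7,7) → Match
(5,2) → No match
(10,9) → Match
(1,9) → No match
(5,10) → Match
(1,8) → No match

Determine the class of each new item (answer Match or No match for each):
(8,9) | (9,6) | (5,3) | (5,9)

Match, Match, No match, Match

The pattern is that an item is 'Match' exactly when: sum ≥ 12.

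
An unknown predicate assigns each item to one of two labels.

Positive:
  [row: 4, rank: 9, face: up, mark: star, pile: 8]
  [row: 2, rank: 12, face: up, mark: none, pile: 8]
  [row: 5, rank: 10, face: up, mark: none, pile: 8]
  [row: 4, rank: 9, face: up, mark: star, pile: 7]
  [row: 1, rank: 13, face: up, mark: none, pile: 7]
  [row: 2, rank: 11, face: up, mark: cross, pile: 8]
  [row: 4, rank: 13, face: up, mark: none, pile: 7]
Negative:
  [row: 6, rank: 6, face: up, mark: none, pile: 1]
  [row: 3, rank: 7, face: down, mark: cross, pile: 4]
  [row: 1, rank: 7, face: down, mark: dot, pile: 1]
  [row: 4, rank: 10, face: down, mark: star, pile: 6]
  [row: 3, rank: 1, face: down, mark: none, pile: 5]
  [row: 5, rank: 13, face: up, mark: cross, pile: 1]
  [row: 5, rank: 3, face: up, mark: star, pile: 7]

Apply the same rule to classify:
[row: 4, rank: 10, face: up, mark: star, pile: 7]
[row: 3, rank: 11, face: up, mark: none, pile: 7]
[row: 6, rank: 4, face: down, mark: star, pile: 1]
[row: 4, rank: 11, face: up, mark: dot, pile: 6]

A rule that fits every label: pile ≥ 7 AND rank ≥ 6 — true of each 'Positive' example, false of each 'Negative' one.
[row: 4, rank: 10, face: up, mark: star, pile: 7] → pile = 7, rank = 10 → Positive.
[row: 3, rank: 11, face: up, mark: none, pile: 7] → pile = 7, rank = 11 → Positive.
[row: 6, rank: 4, face: down, mark: star, pile: 1] → pile = 1, rank = 4 → Negative.
[row: 4, rank: 11, face: up, mark: dot, pile: 6] → pile = 6, rank = 11 → Negative.

Positive, Positive, Negative, Negative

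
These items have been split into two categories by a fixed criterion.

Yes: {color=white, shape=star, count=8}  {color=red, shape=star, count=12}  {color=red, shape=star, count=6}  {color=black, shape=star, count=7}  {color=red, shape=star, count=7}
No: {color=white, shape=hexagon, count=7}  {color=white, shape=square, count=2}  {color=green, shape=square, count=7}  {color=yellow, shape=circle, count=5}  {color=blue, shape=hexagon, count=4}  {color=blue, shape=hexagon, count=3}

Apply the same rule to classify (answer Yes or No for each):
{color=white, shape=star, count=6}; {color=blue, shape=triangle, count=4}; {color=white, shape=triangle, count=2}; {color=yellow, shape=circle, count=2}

Checking candidate rules against both groups, what survives is: shape is star.
{color=white, shape=star, count=6} — shape is star, hence Yes.
{color=blue, shape=triangle, count=4} — shape is triangle, hence No.
{color=white, shape=triangle, count=2} — shape is triangle, hence No.
{color=yellow, shape=circle, count=2} — shape is circle, hence No.

Yes, No, No, No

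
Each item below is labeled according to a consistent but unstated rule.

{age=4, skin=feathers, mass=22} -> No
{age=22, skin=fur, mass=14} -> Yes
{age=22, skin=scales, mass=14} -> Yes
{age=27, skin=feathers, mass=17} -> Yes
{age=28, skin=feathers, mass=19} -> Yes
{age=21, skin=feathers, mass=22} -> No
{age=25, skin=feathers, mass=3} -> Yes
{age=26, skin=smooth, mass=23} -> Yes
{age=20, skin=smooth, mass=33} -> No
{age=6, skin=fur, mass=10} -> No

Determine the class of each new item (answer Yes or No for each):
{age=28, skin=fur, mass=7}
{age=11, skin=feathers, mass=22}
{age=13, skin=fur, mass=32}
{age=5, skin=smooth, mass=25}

The classifier is using: age ≥ 22.
{age=28, skin=fur, mass=7}: age = 28 — satisfies this, so Yes. {age=11, skin=feathers, mass=22}: age = 11 — fails this test, so No. {age=13, skin=fur, mass=32}: age = 13 — fails this test, so No. {age=5, skin=smooth, mass=25}: age = 5 — fails this test, so No.

Yes, No, No, No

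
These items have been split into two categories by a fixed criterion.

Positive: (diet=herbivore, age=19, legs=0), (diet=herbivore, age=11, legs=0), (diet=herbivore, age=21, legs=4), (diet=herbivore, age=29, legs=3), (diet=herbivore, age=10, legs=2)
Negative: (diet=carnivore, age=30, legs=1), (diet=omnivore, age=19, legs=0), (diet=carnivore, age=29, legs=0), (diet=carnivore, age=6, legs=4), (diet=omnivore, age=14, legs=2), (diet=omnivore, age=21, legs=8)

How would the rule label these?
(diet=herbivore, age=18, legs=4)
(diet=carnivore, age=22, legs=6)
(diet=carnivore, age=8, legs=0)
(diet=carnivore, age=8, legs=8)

Looking at the examples, the only property every 'Positive' case has and every 'Negative' case lacks is: diet is herbivore.
(diet=herbivore, age=18, legs=4): diet is herbivore — qualifies, so Positive. (diet=carnivore, age=22, legs=6): diet is carnivore — doesn't match, so Negative. (diet=carnivore, age=8, legs=0): diet is carnivore — doesn't match, so Negative. (diet=carnivore, age=8, legs=8): diet is carnivore — doesn't match, so Negative.

Positive, Negative, Negative, Negative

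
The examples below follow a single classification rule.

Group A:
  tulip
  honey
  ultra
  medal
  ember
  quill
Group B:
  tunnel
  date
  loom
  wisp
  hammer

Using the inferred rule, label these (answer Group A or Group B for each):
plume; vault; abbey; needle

Group A, Group A, Group A, Group B

The distinguishing property — odd length — holds for all the 'Group A' cases and none of the 'Group B' cases.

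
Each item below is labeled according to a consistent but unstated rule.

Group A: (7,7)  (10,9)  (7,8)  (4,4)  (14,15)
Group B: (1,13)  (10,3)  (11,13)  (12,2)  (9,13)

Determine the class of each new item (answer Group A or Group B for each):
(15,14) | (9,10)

The common property of the 'Group A' items is: |first − second| ≤ 1. No 'Group B' item has it.

Group A, Group A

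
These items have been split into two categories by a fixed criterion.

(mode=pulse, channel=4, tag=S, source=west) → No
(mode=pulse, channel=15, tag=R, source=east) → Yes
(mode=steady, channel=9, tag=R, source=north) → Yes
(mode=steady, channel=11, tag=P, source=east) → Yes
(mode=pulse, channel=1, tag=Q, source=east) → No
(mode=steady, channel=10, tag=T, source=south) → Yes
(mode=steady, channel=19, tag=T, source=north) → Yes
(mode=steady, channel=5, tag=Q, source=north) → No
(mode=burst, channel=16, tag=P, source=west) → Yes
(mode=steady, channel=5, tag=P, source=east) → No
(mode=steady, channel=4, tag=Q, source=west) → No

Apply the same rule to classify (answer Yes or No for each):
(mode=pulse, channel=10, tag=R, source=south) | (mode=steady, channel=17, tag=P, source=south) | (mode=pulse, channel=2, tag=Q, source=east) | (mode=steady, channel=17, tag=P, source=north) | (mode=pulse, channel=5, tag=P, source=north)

Yes, Yes, No, Yes, No

All 'Yes' examples share one property — channel ≥ 9 — and every 'No' example lacks it.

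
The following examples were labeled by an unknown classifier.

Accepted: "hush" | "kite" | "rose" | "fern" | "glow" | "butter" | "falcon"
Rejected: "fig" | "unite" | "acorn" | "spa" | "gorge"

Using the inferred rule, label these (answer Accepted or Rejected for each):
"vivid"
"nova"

Rejected, Accepted

Rule: even length. This holds for each 'Accepted' example and fails for each 'Rejected' one.
"vivid" — length 5, hence Rejected.
"nova" — length 4, hence Accepted.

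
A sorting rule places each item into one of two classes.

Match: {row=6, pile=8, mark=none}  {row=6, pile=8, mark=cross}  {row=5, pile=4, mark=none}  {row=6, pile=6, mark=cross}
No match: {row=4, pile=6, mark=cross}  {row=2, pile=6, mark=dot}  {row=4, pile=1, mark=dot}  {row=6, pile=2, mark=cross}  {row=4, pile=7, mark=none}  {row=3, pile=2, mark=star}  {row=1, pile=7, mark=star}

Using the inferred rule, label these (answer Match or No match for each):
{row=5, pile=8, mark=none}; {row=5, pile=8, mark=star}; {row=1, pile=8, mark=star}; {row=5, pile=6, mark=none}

Every 'Match' example satisfies: pile ≥ 4 AND row ≥ 5. None of the 'No match' examples do.

Match, Match, No match, Match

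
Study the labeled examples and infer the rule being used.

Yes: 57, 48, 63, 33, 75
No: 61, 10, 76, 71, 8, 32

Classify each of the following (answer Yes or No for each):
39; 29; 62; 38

Yes, No, No, No

The rule appears to be: multiple of 3.
Yes: 39, since 39 = 3·13.
No: 29, since 29 = 3·9 + 2.
No: 62, since 62 = 3·20 + 2.
No: 38, since 38 = 3·12 + 2.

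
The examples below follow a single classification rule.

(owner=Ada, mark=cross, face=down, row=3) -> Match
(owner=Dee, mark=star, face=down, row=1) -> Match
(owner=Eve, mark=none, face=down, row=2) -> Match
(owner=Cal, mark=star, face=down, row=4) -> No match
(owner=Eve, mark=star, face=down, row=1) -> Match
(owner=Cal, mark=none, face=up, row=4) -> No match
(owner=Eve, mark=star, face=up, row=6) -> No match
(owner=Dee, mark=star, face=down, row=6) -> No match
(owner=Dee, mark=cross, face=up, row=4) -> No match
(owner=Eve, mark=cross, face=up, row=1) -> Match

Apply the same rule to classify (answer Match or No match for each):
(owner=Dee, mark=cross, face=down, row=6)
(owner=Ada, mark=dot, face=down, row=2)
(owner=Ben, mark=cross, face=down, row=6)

Rule: row ≤ 3. This holds for each 'Match' example and fails for each 'No match' one.
(owner=Dee, mark=cross, face=down, row=6): row = 6 — does not pass, so No match. (owner=Ada, mark=dot, face=down, row=2): row = 2 — qualifies, so Match. (owner=Ben, mark=cross, face=down, row=6): row = 6 — does not pass, so No match.

No match, Match, No match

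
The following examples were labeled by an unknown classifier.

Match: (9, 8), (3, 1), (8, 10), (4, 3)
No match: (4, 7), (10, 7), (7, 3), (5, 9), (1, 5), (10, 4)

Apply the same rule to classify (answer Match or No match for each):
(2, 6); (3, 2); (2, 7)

The distinguishing property — |first − second| ≤ 2 — holds for all the 'Match' cases and none of the 'No match' cases.
(2, 6) → |2−6| = 4 → No match.
(3, 2) → |3−2| = 1 → Match.
(2, 7) → |2−7| = 5 → No match.

No match, Match, No match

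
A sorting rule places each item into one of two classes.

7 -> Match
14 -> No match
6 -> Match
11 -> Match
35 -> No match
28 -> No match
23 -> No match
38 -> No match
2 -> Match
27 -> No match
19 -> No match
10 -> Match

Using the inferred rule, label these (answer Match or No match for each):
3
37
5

Match, No match, Match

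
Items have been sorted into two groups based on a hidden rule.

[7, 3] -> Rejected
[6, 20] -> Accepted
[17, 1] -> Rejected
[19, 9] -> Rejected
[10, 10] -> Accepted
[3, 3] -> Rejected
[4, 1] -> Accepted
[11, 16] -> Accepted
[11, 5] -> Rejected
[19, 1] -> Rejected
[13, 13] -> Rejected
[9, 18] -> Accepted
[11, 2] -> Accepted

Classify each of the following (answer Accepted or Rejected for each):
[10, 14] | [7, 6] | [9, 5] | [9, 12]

The rule appears to be: product is even.
Accepted: [10, 14], since 10·14 = 140. Accepted: [7, 6], since 7·6 = 42. Rejected: [9, 5], since 9·5 = 45. Accepted: [9, 12], since 9·12 = 108.

Accepted, Accepted, Rejected, Accepted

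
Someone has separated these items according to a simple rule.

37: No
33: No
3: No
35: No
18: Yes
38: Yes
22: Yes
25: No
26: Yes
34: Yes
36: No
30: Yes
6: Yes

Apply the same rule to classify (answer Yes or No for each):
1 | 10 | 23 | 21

No, Yes, No, No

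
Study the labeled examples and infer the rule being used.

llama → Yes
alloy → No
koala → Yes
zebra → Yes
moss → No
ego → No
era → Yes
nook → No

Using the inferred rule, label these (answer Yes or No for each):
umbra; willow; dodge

Yes, No, No

'Yes' ⟺ ends with 'a'.
umbra: ends with 'a', fits → Yes.
willow: ends with 'w', fails this test → No.
dodge: ends with 'e', fails this test → No.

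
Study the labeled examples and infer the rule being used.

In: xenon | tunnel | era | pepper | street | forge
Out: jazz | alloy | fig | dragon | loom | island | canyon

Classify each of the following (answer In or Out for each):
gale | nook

In, Out

Looking at the examples, the only property every 'In' case has and every 'Out' case lacks is: contains 'e'.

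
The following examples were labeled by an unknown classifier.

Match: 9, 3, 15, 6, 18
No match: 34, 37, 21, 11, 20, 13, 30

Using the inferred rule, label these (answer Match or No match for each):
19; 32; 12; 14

The common property of the 'Match' items is: multiple of 3 AND at most 18. No 'No match' item has it.

No match, No match, Match, No match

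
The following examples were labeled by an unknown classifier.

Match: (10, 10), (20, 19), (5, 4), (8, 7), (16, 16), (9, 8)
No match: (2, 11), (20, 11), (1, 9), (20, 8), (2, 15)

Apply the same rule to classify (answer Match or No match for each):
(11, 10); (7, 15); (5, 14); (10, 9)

Match, No match, No match, Match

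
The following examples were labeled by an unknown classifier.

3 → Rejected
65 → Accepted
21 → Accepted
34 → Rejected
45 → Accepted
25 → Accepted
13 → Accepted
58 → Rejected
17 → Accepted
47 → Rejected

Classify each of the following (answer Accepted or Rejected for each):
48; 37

All 'Accepted' examples share one property — ≡ 1 (mod 4) — and every 'Rejected' example lacks it.
48: 48 mod 4 = 0 — does not fit, so Rejected. 37: 37 mod 4 = 1 — qualifies, so Accepted.

Rejected, Accepted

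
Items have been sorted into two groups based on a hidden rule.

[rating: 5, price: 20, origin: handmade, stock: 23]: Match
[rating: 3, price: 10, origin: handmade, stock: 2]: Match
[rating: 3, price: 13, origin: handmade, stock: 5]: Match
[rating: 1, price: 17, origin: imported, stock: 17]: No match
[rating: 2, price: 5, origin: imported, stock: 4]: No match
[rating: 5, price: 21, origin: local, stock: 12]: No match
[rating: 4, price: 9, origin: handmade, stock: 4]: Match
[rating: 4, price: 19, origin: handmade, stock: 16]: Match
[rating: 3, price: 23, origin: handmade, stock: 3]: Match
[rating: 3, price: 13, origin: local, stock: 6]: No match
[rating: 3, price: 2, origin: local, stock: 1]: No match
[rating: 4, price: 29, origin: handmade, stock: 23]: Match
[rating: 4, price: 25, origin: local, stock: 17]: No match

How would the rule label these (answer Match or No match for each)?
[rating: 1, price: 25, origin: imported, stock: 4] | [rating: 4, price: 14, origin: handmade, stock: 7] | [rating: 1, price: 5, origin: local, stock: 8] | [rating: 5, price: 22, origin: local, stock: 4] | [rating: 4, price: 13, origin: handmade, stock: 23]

No match, Match, No match, No match, Match

Checking candidate rules against both groups, what survives is: origin is handmade.
[rating: 1, price: 25, origin: imported, stock: 4] → origin is imported → No match.
[rating: 4, price: 14, origin: handmade, stock: 7] → origin is handmade → Match.
[rating: 1, price: 5, origin: local, stock: 8] → origin is local → No match.
[rating: 5, price: 22, origin: local, stock: 4] → origin is local → No match.
[rating: 4, price: 13, origin: handmade, stock: 23] → origin is handmade → Match.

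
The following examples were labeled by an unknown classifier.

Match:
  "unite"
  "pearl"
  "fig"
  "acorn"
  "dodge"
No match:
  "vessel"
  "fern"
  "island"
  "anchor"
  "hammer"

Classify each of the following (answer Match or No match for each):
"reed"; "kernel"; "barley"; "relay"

No match, No match, No match, Match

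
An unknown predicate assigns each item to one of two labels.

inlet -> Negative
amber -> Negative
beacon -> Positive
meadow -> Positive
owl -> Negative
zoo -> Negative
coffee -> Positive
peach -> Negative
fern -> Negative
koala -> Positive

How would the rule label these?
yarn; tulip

All 'Positive' examples share one property — has ≥ 3 vowels — and every 'Negative' example lacks it.
Negative: yarn, since 1 vowel.
Negative: tulip, since 2 vowels.

Negative, Negative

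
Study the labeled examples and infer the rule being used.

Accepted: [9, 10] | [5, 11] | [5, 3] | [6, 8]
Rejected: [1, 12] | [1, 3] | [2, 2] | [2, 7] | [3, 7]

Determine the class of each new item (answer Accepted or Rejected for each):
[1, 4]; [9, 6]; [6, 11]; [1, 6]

Rejected, Accepted, Accepted, Rejected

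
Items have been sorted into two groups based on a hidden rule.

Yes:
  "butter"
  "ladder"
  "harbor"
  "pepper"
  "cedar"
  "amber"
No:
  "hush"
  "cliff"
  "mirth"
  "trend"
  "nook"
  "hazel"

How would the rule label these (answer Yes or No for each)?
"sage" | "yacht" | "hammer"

No, No, Yes

The common property of the 'Yes' items is: ends with 'r'. No 'No' item has it.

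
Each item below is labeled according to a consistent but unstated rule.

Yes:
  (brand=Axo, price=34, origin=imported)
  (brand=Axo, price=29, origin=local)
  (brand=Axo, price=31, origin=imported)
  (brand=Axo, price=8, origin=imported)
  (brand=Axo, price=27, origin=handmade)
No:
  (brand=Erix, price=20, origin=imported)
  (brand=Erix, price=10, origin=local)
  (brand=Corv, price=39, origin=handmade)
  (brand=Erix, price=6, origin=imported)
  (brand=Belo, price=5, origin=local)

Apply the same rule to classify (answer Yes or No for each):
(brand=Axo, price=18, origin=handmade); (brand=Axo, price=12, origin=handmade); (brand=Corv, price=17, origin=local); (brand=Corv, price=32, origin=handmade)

Comparing the two groups points to one rule — brand is Axo.
(brand=Axo, price=18, origin=handmade): brand is Axo — has this property, so Yes. (brand=Axo, price=12, origin=handmade): brand is Axo — has this property, so Yes. (brand=Corv, price=17, origin=local): brand is Corv — does not fit, so No. (brand=Corv, price=32, origin=handmade): brand is Corv — does not fit, so No.

Yes, Yes, No, No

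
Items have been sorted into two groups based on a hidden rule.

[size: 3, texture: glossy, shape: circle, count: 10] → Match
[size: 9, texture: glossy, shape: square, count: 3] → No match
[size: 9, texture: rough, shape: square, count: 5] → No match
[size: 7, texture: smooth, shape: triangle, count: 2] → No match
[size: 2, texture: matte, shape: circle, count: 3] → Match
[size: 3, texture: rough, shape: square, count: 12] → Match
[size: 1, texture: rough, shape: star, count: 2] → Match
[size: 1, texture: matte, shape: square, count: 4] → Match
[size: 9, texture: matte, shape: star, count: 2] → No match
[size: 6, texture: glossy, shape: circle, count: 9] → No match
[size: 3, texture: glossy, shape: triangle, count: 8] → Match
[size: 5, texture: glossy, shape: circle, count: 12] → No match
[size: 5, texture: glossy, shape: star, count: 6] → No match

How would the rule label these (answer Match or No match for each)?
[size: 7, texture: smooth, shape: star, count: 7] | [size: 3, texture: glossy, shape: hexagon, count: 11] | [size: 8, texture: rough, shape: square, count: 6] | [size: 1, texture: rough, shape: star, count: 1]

The pattern is that an item is 'Match' exactly when: size ≤ 3.
[size: 7, texture: smooth, shape: star, count: 7]: size = 7, does not pass → No match.
[size: 3, texture: glossy, shape: hexagon, count: 11]: size = 3, fits → Match.
[size: 8, texture: rough, shape: square, count: 6]: size = 8, does not pass → No match.
[size: 1, texture: rough, shape: star, count: 1]: size = 1, fits → Match.

No match, Match, No match, Match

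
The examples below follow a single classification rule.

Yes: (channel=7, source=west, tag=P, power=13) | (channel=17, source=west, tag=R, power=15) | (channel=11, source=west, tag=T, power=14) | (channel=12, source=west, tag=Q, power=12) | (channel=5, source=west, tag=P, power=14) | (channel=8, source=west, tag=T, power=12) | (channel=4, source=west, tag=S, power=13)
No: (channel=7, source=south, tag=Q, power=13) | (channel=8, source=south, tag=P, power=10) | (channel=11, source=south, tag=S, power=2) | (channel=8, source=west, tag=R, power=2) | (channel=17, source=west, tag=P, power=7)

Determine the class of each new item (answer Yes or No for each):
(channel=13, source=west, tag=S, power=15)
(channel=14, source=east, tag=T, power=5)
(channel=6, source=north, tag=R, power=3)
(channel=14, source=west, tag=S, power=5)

One predicate separates the groups cleanly: source is west AND power ≥ 10.
(channel=13, source=west, tag=S, power=15) → source is west, power = 15 → Yes.
(channel=14, source=east, tag=T, power=5) → source is east, power = 5 → No.
(channel=6, source=north, tag=R, power=3) → source is north, power = 3 → No.
(channel=14, source=west, tag=S, power=5) → source is west, power = 5 → No.

Yes, No, No, No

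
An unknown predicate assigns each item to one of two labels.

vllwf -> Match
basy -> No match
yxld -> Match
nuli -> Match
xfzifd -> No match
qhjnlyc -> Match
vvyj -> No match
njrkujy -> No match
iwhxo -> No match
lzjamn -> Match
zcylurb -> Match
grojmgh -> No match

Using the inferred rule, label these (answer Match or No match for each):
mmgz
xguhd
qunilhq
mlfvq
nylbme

No match, No match, Match, Match, Match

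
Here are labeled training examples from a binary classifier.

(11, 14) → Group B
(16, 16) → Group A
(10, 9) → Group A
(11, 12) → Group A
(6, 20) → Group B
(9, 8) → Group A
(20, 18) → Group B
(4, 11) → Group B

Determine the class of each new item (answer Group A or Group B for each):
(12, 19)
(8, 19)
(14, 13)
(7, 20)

Group B, Group B, Group A, Group B

The distinguishing property — |first − second| ≤ 1 — holds for all the 'Group A' cases and none of the 'Group B' cases.
(12, 19) → |12−19| = 7 → Group B. (8, 19) → |8−19| = 11 → Group B. (14, 13) → |14−13| = 1 → Group A. (7, 20) → |7−20| = 13 → Group B.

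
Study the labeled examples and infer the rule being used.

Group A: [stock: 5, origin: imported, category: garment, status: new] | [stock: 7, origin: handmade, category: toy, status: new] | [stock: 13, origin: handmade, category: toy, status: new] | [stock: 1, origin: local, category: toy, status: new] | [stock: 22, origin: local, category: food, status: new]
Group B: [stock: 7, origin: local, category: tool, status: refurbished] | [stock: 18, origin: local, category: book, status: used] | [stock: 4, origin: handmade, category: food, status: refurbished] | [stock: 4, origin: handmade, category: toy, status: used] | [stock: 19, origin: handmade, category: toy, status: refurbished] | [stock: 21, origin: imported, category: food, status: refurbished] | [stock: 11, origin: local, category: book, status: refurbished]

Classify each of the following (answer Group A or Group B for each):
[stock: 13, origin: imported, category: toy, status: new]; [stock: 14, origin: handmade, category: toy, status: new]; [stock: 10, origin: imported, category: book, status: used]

The simplest hypothesis consistent with all the labels is: status is new.
[stock: 13, origin: imported, category: toy, status: new]: Group A (status is new).
[stock: 14, origin: handmade, category: toy, status: new]: Group A (status is new).
[stock: 10, origin: imported, category: book, status: used]: Group B (status is used).

Group A, Group A, Group B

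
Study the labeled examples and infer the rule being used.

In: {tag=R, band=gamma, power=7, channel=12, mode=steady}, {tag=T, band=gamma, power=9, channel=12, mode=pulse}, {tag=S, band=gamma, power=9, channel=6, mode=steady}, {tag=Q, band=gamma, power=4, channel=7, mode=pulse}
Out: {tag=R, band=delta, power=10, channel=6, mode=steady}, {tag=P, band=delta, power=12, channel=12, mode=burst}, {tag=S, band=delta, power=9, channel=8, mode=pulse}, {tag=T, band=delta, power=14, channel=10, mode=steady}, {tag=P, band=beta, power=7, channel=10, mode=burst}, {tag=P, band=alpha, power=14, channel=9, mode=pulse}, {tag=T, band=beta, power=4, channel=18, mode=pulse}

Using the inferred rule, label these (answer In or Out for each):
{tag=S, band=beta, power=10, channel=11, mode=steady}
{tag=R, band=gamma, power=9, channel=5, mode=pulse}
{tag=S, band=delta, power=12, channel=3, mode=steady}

A rule that fits every label: band is gamma — true of each 'In' example, false of each 'Out' one.
Out: {tag=S, band=beta, power=10, channel=11, mode=steady}, since band is beta.
In: {tag=R, band=gamma, power=9, channel=5, mode=pulse}, since band is gamma.
Out: {tag=S, band=delta, power=12, channel=3, mode=steady}, since band is delta.

Out, In, Out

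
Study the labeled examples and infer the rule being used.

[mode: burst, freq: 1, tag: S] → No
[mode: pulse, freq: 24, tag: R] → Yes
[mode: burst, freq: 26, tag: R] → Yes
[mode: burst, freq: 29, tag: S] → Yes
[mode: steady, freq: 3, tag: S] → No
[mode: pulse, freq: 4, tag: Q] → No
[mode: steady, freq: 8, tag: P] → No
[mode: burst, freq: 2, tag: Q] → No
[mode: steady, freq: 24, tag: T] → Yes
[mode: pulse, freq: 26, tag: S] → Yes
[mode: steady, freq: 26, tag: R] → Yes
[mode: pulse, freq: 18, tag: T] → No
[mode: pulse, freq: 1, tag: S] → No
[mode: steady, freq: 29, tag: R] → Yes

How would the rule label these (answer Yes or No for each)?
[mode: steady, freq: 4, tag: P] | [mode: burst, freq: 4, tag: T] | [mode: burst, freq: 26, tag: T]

No, No, Yes

All 'Yes' examples share one property — freq ≥ 24 — and every 'No' example lacks it.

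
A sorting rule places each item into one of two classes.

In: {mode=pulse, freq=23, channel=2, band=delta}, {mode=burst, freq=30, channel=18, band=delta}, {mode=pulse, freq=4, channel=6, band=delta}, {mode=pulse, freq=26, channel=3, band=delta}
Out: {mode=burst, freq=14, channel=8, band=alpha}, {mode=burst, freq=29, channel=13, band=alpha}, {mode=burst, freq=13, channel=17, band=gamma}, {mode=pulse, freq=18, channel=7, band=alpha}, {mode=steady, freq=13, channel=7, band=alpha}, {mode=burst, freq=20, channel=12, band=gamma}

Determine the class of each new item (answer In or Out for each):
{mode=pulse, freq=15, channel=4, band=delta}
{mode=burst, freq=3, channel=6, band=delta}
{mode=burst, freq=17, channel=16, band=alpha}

In, In, Out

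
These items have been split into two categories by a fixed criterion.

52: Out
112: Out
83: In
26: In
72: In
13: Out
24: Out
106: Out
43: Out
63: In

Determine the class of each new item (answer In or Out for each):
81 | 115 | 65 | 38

In, Out, In, In

The classifier is using: digit sum ≥ 8.
In: 81, since digit sum 8+1 = 9. Out: 115, since digit sum 1+1+5 = 7. In: 65, since digit sum 6+5 = 11. In: 38, since digit sum 3+8 = 11.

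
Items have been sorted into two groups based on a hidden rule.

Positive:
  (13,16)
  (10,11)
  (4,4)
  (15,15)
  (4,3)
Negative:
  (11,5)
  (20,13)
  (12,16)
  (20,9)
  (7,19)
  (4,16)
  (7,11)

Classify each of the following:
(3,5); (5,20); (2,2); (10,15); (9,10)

Positive, Negative, Positive, Negative, Positive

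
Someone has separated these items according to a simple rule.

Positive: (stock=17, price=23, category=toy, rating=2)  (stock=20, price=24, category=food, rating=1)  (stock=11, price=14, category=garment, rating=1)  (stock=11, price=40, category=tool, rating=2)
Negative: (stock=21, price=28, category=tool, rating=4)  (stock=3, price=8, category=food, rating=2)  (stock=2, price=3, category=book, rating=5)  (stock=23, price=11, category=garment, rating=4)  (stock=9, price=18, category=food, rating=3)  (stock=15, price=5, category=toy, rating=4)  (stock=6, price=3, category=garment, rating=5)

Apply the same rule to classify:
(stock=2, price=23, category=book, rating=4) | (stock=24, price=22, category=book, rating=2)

Negative, Positive

The simplest hypothesis consistent with all the labels is: stock ≥ 6 AND rating ≤ 2.
(stock=2, price=23, category=book, rating=4) — stock = 2, rating = 4, hence Negative.
(stock=24, price=22, category=book, rating=2) — stock = 24, rating = 2, hence Positive.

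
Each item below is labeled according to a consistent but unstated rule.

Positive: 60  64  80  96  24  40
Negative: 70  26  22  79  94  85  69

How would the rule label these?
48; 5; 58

Looking at the examples, the only property every 'Positive' case has and every 'Negative' case lacks is: multiple of 4.

Positive, Negative, Negative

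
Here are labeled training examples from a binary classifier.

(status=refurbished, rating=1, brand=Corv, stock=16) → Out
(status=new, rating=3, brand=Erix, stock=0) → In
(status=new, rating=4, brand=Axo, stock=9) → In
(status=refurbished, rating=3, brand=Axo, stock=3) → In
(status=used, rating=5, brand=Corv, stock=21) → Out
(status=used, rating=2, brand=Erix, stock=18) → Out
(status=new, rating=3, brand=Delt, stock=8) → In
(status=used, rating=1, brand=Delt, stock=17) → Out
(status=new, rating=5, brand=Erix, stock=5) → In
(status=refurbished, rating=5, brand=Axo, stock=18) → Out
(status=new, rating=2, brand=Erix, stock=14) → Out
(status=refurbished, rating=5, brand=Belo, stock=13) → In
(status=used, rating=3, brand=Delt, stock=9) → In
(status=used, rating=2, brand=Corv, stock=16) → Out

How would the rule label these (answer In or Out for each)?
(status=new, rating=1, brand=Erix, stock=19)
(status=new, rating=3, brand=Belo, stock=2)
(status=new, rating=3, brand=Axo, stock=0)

Out, In, In

The simplest hypothesis consistent with all the labels is: stock ≤ 13.
(status=new, rating=1, brand=Erix, stock=19): Out (stock = 19). (status=new, rating=3, brand=Belo, stock=2): In (stock = 2). (status=new, rating=3, brand=Axo, stock=0): In (stock = 0).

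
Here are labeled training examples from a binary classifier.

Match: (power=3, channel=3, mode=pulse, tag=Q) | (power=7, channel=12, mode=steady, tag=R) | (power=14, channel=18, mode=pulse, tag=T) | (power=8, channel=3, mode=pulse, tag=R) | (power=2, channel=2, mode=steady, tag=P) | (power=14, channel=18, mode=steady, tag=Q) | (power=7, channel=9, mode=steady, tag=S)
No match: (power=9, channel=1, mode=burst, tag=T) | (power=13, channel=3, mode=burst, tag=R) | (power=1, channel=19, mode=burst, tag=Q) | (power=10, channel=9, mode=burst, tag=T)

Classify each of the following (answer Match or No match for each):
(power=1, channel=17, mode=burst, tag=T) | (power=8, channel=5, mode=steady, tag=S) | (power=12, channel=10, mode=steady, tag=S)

Every 'Match' example satisfies: mode is not burst. None of the 'No match' examples do.
(power=1, channel=17, mode=burst, tag=T): mode is burst, fails this test → No match.
(power=8, channel=5, mode=steady, tag=S): mode is steady, matches → Match.
(power=12, channel=10, mode=steady, tag=S): mode is steady, matches → Match.

No match, Match, Match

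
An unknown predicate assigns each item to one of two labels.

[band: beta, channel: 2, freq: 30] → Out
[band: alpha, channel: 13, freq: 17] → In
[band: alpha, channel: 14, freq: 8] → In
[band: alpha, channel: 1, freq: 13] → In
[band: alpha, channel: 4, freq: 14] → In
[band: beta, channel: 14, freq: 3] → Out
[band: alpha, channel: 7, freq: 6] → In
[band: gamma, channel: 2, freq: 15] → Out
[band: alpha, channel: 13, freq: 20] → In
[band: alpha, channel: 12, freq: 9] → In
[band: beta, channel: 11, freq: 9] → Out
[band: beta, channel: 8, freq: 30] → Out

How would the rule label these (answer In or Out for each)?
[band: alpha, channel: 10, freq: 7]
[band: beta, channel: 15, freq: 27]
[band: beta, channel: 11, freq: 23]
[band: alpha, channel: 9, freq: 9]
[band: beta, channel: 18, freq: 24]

The rule appears to be: band is alpha.
[band: alpha, channel: 10, freq: 7]: band is alpha, checks out → In.
[band: beta, channel: 15, freq: 27]: band is beta, lacks this property → Out.
[band: beta, channel: 11, freq: 23]: band is beta, lacks this property → Out.
[band: alpha, channel: 9, freq: 9]: band is alpha, checks out → In.
[band: beta, channel: 18, freq: 24]: band is beta, lacks this property → Out.

In, Out, Out, In, Out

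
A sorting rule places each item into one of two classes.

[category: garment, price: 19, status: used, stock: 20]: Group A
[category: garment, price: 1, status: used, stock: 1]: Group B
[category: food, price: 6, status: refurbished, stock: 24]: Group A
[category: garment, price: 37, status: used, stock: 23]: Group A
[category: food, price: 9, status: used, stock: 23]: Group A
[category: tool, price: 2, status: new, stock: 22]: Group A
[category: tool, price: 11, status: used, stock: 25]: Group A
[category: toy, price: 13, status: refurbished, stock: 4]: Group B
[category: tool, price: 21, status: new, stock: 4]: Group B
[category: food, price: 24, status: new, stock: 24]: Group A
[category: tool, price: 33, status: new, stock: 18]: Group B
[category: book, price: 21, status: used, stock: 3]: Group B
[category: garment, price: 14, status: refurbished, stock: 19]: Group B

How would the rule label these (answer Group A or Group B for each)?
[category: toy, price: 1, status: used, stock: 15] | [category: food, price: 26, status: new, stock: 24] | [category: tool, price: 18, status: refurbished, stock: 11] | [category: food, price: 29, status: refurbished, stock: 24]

Group B, Group A, Group B, Group A

The classifier is using: stock ≥ 20.
[category: toy, price: 1, status: used, stock: 15] — stock = 15, hence Group B. [category: food, price: 26, status: new, stock: 24] — stock = 24, hence Group A. [category: tool, price: 18, status: refurbished, stock: 11] — stock = 11, hence Group B. [category: food, price: 29, status: refurbished, stock: 24] — stock = 24, hence Group A.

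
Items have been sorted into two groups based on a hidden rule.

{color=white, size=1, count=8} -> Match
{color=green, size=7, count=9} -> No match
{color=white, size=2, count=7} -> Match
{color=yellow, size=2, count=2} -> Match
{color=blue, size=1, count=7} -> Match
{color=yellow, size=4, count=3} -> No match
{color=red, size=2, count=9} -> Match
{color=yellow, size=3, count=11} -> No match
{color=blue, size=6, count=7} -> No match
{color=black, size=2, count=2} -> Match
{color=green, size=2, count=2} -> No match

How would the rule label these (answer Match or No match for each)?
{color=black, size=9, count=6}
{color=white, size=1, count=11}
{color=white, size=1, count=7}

Rule: color is not green AND size ≤ 2. This holds for each 'Match' example and fails for each 'No match' one.
{color=black, size=9, count=6}: color is black, size = 9, fails this test → No match.
{color=white, size=1, count=11}: color is white, size = 1, meets the rule → Match.
{color=white, size=1, count=7}: color is white, size = 1, meets the rule → Match.

No match, Match, Match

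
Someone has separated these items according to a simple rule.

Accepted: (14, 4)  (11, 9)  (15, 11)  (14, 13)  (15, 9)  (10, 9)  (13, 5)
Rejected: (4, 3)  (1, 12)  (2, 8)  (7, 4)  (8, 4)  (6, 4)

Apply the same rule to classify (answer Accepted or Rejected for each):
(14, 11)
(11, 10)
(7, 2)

The common property of the 'Accepted' items is: sum ≥ 18. No 'Rejected' item has it.
(14, 11) → 14+11 = 25 → Accepted. (11, 10) → 11+10 = 21 → Accepted. (7, 2) → 7+2 = 9 → Rejected.

Accepted, Accepted, Rejected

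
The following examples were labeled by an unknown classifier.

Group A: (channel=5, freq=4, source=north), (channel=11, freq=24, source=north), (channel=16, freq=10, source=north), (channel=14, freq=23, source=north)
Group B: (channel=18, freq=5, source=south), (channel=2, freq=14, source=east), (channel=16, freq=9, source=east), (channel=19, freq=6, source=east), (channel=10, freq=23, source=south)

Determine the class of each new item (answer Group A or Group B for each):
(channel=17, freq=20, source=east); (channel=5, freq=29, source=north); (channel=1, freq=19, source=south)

Group B, Group A, Group B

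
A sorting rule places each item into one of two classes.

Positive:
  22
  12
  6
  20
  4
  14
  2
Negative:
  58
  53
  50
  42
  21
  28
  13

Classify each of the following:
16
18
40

Positive, Positive, Negative

'Positive' ⟺ even AND at most 22.
Positive: 16, since 16 is even, 16 ≤ 22.
Positive: 18, since 18 is even, 18 ≤ 22.
Negative: 40, since 40 is even, 40 > 22.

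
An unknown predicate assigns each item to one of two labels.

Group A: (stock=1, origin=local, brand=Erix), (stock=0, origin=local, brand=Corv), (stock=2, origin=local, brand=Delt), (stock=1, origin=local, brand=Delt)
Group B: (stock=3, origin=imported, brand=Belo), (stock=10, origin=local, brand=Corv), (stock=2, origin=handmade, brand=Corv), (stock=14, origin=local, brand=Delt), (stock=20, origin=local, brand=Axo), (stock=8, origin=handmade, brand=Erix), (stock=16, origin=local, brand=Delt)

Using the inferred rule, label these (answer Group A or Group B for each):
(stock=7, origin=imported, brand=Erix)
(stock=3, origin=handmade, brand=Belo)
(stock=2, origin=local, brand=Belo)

One predicate separates the groups cleanly: origin is local AND stock ≤ 2.
(stock=7, origin=imported, brand=Erix) → origin is imported, stock = 7 → Group B.
(stock=3, origin=handmade, brand=Belo) → origin is handmade, stock = 3 → Group B.
(stock=2, origin=local, brand=Belo) → origin is local, stock = 2 → Group A.

Group B, Group B, Group A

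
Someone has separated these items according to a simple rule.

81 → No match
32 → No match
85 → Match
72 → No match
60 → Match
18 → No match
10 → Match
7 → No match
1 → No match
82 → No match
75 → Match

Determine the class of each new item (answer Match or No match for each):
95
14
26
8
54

The simplest hypothesis consistent with all the labels is: multiple of 5.

Match, No match, No match, No match, No match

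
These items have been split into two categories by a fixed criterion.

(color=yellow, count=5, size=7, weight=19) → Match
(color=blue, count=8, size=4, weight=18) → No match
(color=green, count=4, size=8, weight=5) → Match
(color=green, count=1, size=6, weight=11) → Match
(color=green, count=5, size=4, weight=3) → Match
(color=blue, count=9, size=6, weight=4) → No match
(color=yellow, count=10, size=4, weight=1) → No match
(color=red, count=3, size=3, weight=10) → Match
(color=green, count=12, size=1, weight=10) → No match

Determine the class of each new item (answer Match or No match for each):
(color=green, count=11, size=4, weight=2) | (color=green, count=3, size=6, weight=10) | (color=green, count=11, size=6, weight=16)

The simplest hypothesis consistent with all the labels is: count ≤ 5.
(color=green, count=11, size=4, weight=2) → count = 11 → No match.
(color=green, count=3, size=6, weight=10) → count = 3 → Match.
(color=green, count=11, size=6, weight=16) → count = 11 → No match.

No match, Match, No match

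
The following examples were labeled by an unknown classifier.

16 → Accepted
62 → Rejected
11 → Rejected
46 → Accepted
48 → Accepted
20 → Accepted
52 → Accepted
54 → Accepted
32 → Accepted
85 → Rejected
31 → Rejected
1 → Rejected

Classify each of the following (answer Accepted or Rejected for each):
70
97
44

Rejected, Rejected, Accepted

Rule: even AND at most 54. This holds for each 'Accepted' example and fails for each 'Rejected' one.
Rejected: 70, since 70 is even, 70 > 54.
Rejected: 97, since 97 is odd, 97 > 54.
Accepted: 44, since 44 is even, 44 ≤ 54.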